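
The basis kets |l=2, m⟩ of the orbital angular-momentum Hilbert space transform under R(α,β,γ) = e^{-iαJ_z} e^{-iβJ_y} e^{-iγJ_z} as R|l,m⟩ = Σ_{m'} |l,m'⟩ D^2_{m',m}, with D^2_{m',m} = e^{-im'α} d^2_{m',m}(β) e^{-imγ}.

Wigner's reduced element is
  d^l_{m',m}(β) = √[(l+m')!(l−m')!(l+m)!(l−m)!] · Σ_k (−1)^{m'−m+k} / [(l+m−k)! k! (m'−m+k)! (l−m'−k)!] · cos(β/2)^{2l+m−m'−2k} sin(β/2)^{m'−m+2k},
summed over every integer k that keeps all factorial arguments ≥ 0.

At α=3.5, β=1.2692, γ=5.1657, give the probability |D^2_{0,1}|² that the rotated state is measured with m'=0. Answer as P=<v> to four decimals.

P=0.1207

D^2_{0,1}(3.5,1.2692,5.1657) = e^{-i·0·3.5}·d^2_{0,1}(1.2692)·e^{-i·1·5.1657}. Compute d first:
Half-angle: c=0.805309, s=0.592855. N=√(2·2·6·1)=4.898979
The bounds max(0,m−m')=1 and min(l+m,l−m')=2 give 2 terms
  k=1: (−1)^0·4.8990/(2)·0.8053^3·0.5929^1 = +0.758424
  k=2: (−1)^1·4.8990/(2)·0.8053^1·0.5929^3 = -0.411040
d^2_{0,1}(1.2692) = +0.758424 -0.411040 = +0.347383
|D^2_{0,1}|² = |d^2_{0,1}(β)|² = (+0.347383)² = 0.120675 (the z-rotation phases have unit modulus)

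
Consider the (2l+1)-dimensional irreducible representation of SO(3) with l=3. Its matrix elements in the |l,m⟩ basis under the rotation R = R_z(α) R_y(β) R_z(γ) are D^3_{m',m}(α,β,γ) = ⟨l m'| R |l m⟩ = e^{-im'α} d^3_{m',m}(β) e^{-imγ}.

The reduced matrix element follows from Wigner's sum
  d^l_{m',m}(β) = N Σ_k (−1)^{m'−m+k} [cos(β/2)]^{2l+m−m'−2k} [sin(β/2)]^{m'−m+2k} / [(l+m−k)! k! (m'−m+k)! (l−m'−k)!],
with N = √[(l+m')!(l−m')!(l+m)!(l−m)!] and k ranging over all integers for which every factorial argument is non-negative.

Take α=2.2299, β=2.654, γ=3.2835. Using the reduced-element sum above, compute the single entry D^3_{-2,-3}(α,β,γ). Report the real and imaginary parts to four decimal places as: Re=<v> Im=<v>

Re=0.0003 Im=-0.0019

Split into d^3_{-2,-3}(β=2.654) × two z-phases.
c=cos(2.654/2)=0.241388, s=sin(2.654/2)=0.970429; N=√[1·120·1·720]=293.938769
The bounds max(0,m−m')=0 and min(l+m,l−m')=0 give 1 term
  k=0: (−1)^1·293.9388/(120)·0.2414^5·0.9704^1 = -0.001948
d^3_{-2,-3}(2.654) = -0.001948
D = (-0.249912-0.968269i)·(-0.001948)·(-0.910741-0.412978i) = +0.000336-0.001919i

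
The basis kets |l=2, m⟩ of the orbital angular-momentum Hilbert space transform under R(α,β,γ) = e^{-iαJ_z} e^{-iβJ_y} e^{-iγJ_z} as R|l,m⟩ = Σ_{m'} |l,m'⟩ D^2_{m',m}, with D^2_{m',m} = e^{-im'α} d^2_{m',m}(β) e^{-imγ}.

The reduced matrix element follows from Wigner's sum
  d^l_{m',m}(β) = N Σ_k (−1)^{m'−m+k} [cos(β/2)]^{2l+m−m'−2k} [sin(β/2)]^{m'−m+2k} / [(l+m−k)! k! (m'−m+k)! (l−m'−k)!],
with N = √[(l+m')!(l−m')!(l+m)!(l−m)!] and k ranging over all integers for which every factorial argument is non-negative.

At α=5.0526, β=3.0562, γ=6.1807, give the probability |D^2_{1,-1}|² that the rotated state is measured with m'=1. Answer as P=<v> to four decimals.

P=0.9819

First d^2_{1,-1}(β=3.0562), then the phase factors e^{-i(1)α} and e^{-i(-1)γ}:
c=cos(3.0562/2)=0.042683, s=sin(3.0562/2)=0.999089; N=√[6·1·1·6]=6.000000
Admissible k: 0..1 (factorial args all ≥0)
  k=0: (−1)^2·6.0000/(2)·0.0427^2·0.9991^2 = +0.005456
  k=1: (−1)^3·6.0000/(6)·0.0427^0·0.9991^4 = -0.996360
d^2_{1,-1}(3.0562) = +0.005456 -0.996360 = -0.990904
|D^2_{1,-1}|² = |d^2_{1,-1}(β)|² = (-0.990904)² = 0.981891 (the z-rotation phases have unit modulus)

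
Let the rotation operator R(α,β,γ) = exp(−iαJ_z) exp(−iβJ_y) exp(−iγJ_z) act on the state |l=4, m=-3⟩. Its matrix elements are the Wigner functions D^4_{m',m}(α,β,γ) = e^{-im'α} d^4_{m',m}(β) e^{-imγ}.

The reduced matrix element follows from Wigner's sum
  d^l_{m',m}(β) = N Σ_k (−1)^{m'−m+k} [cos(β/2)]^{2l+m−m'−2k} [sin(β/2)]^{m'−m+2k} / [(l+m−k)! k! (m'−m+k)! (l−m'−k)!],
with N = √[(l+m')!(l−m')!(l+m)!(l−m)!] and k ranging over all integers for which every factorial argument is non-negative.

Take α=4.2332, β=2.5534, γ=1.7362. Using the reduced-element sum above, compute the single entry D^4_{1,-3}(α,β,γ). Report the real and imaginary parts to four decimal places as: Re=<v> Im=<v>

Split into d^4_{1,-3}(β=2.5534) × two z-phases.
Half-angle: c=0.289875, s=0.957064. N=√(120·6·1·5040)=1904.940944
k: max(0,(-3)−(1))=0 … min(4+(-3),4−(1))=1
  k=0: (−1)^4·1904.9409/(144)·0.2899^4·0.9571^4 = +0.078366
  k=1: (−1)^5·1904.9409/(240)·0.2899^2·0.9571^6 = -0.512554
d^4_{1,-3}(2.5534) = +0.078366 -0.512554 = -0.434188
Phases: e^{-i·(1)·4.2332}=-0.461060+0.887369i, e^{-i·(-3)·1.7362}=+0.476097-0.879393i ⇒ D=-0.243508-0.359475i

Re=-0.2435 Im=-0.3595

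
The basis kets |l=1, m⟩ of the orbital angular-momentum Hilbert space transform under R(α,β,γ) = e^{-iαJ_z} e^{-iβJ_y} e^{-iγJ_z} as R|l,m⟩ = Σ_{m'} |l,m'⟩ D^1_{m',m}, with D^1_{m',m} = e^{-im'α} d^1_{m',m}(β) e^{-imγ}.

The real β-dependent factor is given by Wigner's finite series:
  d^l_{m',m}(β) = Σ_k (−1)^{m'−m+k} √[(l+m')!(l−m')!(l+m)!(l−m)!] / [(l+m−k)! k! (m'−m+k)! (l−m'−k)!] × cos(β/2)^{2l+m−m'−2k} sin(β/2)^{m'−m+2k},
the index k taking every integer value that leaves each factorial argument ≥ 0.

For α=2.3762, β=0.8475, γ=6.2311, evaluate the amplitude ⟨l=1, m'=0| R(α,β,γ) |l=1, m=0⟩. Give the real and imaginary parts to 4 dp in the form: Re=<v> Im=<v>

First d^1_{0,0}(β=0.8475), then the phase factors e^{-i(0)α} and e^{-i(0)γ}:
Half-angle: c=0.911553, s=0.411182. N=√(1·1·1·1)=1.000000
Admissible k: 0..1 (factorial args all ≥0)
  k=0: (−1)^0·1.0000/(1)·0.9116^2·0.4112^0 = +0.830930
  k=1: (−1)^1·1.0000/(1)·0.9116^0·0.4112^2 = -0.169070
d^1_{0,0}(0.8475) = +0.830930 -0.169070 = +0.661859
Attach z-rotation phases: D = e^{-i(0)(2.3762)}·(+0.661859)·e^{-i(0)(6.2311)} = +0.661859+0.000000i

Re=0.6619 Im=0.0000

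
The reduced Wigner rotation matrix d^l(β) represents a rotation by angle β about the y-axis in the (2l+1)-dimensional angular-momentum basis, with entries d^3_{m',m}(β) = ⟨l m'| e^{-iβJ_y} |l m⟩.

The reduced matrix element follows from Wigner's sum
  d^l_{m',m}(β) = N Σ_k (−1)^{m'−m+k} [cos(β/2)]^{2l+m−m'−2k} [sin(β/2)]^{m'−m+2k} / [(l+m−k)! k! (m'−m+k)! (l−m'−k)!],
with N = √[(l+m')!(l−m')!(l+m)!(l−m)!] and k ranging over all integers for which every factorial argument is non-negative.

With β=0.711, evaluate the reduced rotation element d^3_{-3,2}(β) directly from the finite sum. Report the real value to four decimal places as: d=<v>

d=0.0117

d^3_{-3,2}(β=0.711) via Wigner's sum:
Half-angle: c=0.937473, s=0.348059. N=√(1·720·120·1)=293.938769
Admissible k: 5..5 (factorial args all ≥0)
  k=5: (−1)^0·293.9388/(120)·0.9375^1·0.3481^5 = +0.011730
d^3_{-3,2}(0.711) = +0.011730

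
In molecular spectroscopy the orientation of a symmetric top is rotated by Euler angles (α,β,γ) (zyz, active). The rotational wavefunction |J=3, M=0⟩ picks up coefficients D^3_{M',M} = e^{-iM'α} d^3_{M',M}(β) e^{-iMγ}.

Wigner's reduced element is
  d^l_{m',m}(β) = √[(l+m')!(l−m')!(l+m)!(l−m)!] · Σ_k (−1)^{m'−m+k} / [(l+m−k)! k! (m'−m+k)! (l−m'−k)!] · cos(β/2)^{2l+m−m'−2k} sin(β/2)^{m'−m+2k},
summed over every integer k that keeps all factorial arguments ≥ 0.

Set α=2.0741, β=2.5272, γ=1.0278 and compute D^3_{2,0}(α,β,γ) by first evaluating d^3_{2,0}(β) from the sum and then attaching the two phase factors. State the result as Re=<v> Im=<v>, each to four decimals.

Re=0.1988 Im=-0.3142

First d^3_{2,0}(β=2.5272), then the phase factors e^{-i(2)α} and e^{-i(0)γ}:
c=cos(2.5272/2)=0.302387, s=sin(2.5272/2)=0.953185; N=√[120·1·6·6]=65.726707
k: max(0,(0)−(2))=0 … min(3+(0),3−(2))=1
  k=0: (−1)^2·65.7267/(12)·0.3024^4·0.9532^2 = +0.041607
  k=1: (−1)^3·65.7267/(12)·0.3024^2·0.9532^4 = -0.413425
d^3_{2,0}(2.5272) = +0.041607 -0.413425 = -0.371818
Attach z-rotation phases: D = e^{-i(2)(2.0741)}·(-0.371818)·e^{-i(0)(1.0278)} = +0.198822-0.314195i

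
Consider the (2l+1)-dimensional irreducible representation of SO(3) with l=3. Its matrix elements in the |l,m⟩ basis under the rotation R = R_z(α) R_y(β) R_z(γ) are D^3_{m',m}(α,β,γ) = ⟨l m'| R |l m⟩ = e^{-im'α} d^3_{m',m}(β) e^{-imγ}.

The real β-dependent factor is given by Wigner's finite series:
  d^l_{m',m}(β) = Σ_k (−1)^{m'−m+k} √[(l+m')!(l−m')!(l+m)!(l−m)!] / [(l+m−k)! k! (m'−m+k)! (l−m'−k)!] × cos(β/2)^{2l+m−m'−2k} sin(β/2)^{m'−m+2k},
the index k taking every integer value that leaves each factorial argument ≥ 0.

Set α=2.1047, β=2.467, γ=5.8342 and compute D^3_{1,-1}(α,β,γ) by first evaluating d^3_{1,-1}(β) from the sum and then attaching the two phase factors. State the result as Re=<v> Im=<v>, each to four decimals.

Split into d^3_{1,-1}(β=2.467) × two z-phases.
With c≡cos(β/2)=0.330937 and s≡sin(β/2)=0.943653, N=[24·2·2·24]^{1/2}=48.000000
The bounds max(0,m−m')=0 and min(l+m,l−m')=2 give 3 terms
  k=0: (−1)^2·48.0000/(8)·0.3309^4·0.9437^2 = +0.064085
  k=1: (−1)^3·48.0000/(6)·0.3309^2·0.9437^4 = -0.694752
  k=2: (−1)^4·48.0000/(48)·0.3309^0·0.9437^6 = +0.706112
d^3_{1,-1}(2.467) = +0.064085 -0.694752 +0.706112 = +0.075445
Phases: e^{-i·(1)·2.1047}=-0.508898-0.860827i, e^{-i·(-1)·5.8342}=+0.900888-0.434052i ⇒ D=-0.062778-0.041844i

Re=-0.0628 Im=-0.0418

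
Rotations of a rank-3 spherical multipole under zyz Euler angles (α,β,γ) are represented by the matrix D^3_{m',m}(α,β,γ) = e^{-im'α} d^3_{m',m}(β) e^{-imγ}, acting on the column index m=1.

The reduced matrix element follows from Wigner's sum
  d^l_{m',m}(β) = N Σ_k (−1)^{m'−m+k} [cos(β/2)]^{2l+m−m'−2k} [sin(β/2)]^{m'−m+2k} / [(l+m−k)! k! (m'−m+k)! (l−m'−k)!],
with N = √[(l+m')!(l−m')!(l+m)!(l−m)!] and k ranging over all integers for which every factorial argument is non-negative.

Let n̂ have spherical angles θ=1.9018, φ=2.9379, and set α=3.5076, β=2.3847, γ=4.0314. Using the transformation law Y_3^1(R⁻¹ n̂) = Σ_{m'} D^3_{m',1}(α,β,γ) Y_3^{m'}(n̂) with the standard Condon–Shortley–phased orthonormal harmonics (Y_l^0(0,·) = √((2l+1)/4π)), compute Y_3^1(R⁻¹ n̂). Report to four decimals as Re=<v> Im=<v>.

Need the full column D^3_{m',1} for m'=−3..3 at α=3.5076, β=2.3847, γ=4.0314.
cos(β/2)=0.369477, sin(β/2)=0.929240
d^3_{-3,1}: single k=4 term ⇒ +0.394214;  D = +0.385700+0.081489i
d^3_{-2,1}: k∈[3..4] ⇒ +0.255962 -0.809518 = -0.553556;  D = +0.546679-0.086985i
d^3_{-1,1}: k∈[2..4] ⇒ +0.096551 -0.814285 +0.643824 = -0.073910;  D = -0.064001+0.036968i
d^3_{0,1}: k∈[1..3] ⇒ +0.022164 -0.420589 +0.886783 = +0.488358;  D = -0.307452+0.379430i
d^3_{1,1}: k∈[0..2] ⇒ +0.002544 -0.128735 +0.610714 = +0.484523;  D = +0.150105-0.460685i
d^3_{2,1}: k∈[0..1] ⇒ -0.020233 +0.255962 = +0.235729;  D = +0.012023+0.235422i
d^3_{3,1}: single k=0 term ⇒ +0.062323;  D = -0.025244-0.056982i
Y_3^{m'}(θ=1.9018,φ=2.9379) and Σ D·Y over m':
  (+0.3857+0.0815i)·(-0.2890-0.2025i)  (+0.5467-0.0870i)·(-0.2727-0.1177i)  (-0.0640+0.0370i)·(+0.1412+0.0292i)  (-0.3075+0.3794i)·(+0.2998+0.0000i)  (+0.1501-0.4607i)·(-0.1412+0.0292i)  (+0.0120+0.2354i)·(-0.2727+0.1177i)  (-0.0252-0.0570i)·(+0.2890-0.2025i)
Y_3^1(R⁻¹ n̂) = -0.414196-0.029866i

Re=-0.4142 Im=-0.0299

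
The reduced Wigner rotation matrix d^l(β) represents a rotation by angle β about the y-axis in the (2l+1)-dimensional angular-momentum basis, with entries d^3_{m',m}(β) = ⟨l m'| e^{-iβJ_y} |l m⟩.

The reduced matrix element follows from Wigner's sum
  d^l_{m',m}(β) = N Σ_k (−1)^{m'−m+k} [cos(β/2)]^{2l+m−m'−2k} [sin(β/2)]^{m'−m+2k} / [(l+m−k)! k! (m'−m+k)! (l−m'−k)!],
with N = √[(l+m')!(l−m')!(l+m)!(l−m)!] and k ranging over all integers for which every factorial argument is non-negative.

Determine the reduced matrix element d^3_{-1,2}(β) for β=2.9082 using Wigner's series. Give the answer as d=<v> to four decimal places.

d^3_{-1,2}(β=2.9082) via Wigner's sum:
c=cos(2.9082/2)=0.116432, s=sin(2.9082/2)=0.993199; N=√[2·24·120·1]=75.894664
The bounds max(0,m−m')=3 and min(l+m,l−m')=4 give 2 terms
  k=3: (−1)^0·75.8947/(12)·0.1164^3·0.9932^3 = +0.009780
  k=4: (−1)^1·75.8947/(24)·0.1164^1·0.9932^5 = -0.355838
d^3_{-1,2}(2.9082) = +0.009780 -0.355838 = -0.346057

d=-0.3461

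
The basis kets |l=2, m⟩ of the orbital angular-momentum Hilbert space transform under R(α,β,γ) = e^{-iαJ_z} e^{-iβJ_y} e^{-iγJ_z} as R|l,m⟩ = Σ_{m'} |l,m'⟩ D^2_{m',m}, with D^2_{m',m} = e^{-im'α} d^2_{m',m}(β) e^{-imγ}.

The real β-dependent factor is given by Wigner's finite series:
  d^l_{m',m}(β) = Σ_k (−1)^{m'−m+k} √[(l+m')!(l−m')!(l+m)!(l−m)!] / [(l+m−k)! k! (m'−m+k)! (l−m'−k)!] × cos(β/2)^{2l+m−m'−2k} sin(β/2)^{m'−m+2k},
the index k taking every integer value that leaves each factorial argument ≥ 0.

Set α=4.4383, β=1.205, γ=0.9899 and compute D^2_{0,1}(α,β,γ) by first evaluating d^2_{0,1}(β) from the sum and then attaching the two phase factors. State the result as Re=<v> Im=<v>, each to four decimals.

Split into d^2_{0,1}(β=1.205) × two z-phases.
c=cos(1.205/2)=0.823921, s=sin(1.205/2)=0.566704; N=√[2·2·6·1]=4.898979
k∈{1,2} keeps every argument non-negative
  k=1: (−1)^0·4.8990/(2)·0.8239^3·0.5667^1 = +0.776407
  k=2: (−1)^1·4.8990/(2)·0.8239^1·0.5667^3 = -0.367308
d^2_{0,1}(1.205) = +0.776407 -0.367308 = +0.409099
Attach z-rotation phases: D = e^{-i(0)(4.4383)}·(+0.409099)·e^{-i(1)(0.9899)} = +0.224503-0.341995i

Re=0.2245 Im=-0.3420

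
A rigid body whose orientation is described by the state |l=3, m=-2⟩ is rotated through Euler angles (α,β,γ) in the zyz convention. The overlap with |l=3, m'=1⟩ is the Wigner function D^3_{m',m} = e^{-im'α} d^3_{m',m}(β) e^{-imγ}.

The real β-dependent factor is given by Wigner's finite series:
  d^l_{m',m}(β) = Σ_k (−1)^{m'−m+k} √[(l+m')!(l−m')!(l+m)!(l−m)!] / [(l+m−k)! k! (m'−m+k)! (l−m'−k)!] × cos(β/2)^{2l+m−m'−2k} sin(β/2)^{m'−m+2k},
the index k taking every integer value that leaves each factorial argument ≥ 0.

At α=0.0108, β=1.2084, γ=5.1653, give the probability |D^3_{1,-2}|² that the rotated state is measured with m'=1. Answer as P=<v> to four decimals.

P=0.2424

First d^3_{1,-2}(β=1.2084), then the phase factors e^{-i(1)α} and e^{-i(-2)γ}:
With c≡cos(β/2)=0.822957 and s≡sin(β/2)=0.568104, N=[24·2·1·120]^{1/2}=75.894664
k∈{0,1} keeps every argument non-negative
  k=0: (−1)^3·75.8947/(12)·0.8230^3·0.5681^3 = -0.646315
  k=1: (−1)^4·75.8947/(24)·0.8230^1·0.5681^5 = +0.153998
d^3_{1,-2}(1.2084) = -0.646315 +0.153998 = -0.492317
|D^3_{1,-2}|² = |d^3_{1,-2}(β)|² = (-0.492317)² = 0.242376 (the z-rotation phases have unit modulus)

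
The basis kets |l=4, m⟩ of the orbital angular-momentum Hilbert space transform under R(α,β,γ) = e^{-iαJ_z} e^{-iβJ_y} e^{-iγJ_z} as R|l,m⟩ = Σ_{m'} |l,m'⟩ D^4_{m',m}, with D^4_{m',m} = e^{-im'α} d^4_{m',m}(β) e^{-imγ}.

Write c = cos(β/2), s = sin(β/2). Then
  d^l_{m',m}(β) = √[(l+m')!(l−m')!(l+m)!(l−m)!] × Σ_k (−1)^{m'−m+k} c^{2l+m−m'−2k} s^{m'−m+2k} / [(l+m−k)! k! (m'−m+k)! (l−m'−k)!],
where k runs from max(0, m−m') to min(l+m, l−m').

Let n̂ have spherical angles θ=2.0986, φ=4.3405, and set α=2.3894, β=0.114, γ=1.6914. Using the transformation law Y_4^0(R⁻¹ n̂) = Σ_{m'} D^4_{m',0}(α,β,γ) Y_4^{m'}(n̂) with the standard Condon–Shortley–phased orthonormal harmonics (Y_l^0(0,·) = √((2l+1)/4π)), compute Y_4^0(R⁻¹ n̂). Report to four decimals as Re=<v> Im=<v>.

Need the full column D^4_{m',0} for m'=−4..4 at α=2.3894, β=0.114, γ=1.6914.
cos(β/2)=0.998376, sin(β/2)=0.056969
d^4_{-4,0}: single k=4 term ⇒ +0.000088;  D = -0.000087-0.000012i
d^4_{-3,0}: k∈[3..4] ⇒ +0.002170 -0.000007 = +0.002163;  D = +0.001370+0.001674i
d^4_{-2,0}: k∈[2..4] ⇒ +0.030491 -0.000265 +0.000000 = +0.030226;  D = +0.002006-0.030159i
d^4_{-1,0}: k∈[1..4] ⇒ +0.251891 -0.004921 +0.000016 -0.000000 = +0.246986;  D = -0.180348+0.168751i
d^4_{0,0}: k∈[0..4] ⇒ +0.987081 -0.051424 +0.000377 -0.000001 +0.000000 = +0.936034;  D = +0.936034+0.000000i
d^4_{1,0}: k∈[0..3] ⇒ -0.251891 +0.004921 -0.000016 +0.000000 = -0.246986;  D = +0.180348+0.168751i
d^4_{2,0}: k∈[0..2] ⇒ +0.030491 -0.000265 +0.000000 = +0.030226;  D = +0.002006+0.030159i
d^4_{3,0}: k∈[0..1] ⇒ -0.002170 +0.000007 = -0.002163;  D = -0.001370+0.001674i
d^4_{4,0}: single k=0 term ⇒ +0.000088;  D = -0.000087+0.000012i
Y_4^{m'}(θ=2.0986,φ=4.3405) and Σ D·Y over m':
  (-0.0001-0.0000i)·(+0.0205+0.2457i)  (+0.0014+0.0017i)·(-0.3651+0.1787i)  (+0.0020-0.0302i)·(-0.1425-0.1311i)  (-0.1803+0.1688i)·(-0.0916+0.2348i)  (+0.9360+0.0000i)·(-0.2494+0.0000i)  (+0.1803+0.1688i)·(+0.0916+0.2348i)  (+0.0020+0.0302i)·(-0.1425+0.1311i)  (-0.0014+0.0017i)·(+0.3651+0.1787i)  (-0.0001+0.0000i)·(+0.0205-0.2457i)
Y_4^0(R⁻¹ n̂) = -0.289744+0.000000i

Re=-0.2897 Im=0.0000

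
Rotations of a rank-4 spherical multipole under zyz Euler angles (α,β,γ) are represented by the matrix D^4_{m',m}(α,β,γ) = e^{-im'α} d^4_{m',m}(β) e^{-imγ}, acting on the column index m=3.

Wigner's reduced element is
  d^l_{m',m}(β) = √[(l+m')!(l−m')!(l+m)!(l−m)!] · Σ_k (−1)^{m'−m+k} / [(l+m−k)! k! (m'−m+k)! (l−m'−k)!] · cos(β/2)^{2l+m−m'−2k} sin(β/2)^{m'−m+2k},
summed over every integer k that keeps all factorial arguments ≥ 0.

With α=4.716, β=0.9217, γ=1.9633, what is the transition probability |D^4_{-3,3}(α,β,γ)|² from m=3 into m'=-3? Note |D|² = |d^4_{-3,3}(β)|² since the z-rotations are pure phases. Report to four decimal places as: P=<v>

P=0.0018

Split into d^4_{-3,3}(β=0.9217) × two z-phases.
Half-angle: c=0.895675, s=0.444710. N=√(1·5040·5040·1)=5040.000000
k: max(0,(3)−(-3))=6 … min(4+(3),4−(-3))=7
  k=6: (−1)^0·5040.0000/(720)·0.8957^2·0.4447^6 = +0.043437
  k=7: (−1)^1·5040.0000/(5040)·0.8957^0·0.4447^8 = -0.001530
d^4_{-3,3}(0.9217) = +0.043437 -0.001530 = +0.041907
|D^4_{-3,3}|² = |d^4_{-3,3}(β)|² = (+0.041907)² = 0.001756 (the z-rotation phases have unit modulus)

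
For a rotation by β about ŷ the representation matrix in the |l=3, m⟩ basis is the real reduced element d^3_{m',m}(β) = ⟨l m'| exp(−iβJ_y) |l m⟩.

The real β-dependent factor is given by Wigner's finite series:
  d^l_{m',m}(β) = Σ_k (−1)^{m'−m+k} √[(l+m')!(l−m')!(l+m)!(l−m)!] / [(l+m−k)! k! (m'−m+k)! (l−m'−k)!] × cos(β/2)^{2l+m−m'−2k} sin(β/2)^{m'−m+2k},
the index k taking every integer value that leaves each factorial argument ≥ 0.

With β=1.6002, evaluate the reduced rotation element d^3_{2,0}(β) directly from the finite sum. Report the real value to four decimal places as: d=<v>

d^3_{2,0}(β=1.6002) via Wigner's sum:
c=cos(1.6002/2)=0.696635, s=sin(1.6002/2)=0.717426; N=√[120·1·6·6]=65.726707
k∈{0,1} keeps every argument non-negative
  k=0: (−1)^2·65.7267/(12)·0.6966^4·0.7174^2 = +0.663950
  k=1: (−1)^3·65.7267/(12)·0.6966^2·0.7174^4 = -0.704172
d^3_{2,0}(1.6002) = +0.663950 -0.704172 = -0.040222

d=-0.0402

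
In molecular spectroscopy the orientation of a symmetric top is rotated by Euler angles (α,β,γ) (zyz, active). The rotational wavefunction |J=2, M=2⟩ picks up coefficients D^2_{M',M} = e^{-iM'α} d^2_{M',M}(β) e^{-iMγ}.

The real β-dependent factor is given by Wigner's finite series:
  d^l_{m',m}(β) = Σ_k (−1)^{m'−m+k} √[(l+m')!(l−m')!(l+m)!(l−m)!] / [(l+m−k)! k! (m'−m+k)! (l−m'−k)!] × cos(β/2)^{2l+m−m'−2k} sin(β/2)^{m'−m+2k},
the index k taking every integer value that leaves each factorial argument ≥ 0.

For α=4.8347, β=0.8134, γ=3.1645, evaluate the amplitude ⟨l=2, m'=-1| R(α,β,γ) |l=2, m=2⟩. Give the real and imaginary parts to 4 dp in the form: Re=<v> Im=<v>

First d^2_{-1,2}(β=0.8134), then the phase factors e^{-i(-1)α} and e^{-i(2)γ}:
Half-angle: c=0.918431, s=0.395581. N=√(1·6·24·1)=12.000000
The bounds max(0,m−m')=3 and min(l+m,l−m')=3 give 1 term
  k=3: (−1)^0·12.0000/(6)·0.9184^1·0.3956^3 = +0.113706
d^2_{-1,2}(0.8134) = +0.113706
D = (+0.122006-0.992529i)·(+0.113706)·(+0.998951-0.045799i) = +0.008690-0.113373i

Re=0.0087 Im=-0.1134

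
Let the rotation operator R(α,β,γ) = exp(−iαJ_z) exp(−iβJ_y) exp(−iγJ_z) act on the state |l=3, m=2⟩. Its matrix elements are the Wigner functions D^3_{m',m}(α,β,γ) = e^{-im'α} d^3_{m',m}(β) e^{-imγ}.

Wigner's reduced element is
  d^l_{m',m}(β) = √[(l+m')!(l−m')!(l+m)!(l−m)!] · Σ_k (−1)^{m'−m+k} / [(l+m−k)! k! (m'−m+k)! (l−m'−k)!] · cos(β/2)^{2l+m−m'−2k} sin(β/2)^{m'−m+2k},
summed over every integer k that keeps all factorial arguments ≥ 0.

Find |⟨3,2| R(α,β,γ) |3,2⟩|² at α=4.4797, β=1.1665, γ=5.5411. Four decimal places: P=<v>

P=0.1584

First d^3_{2,2}(β=1.1665), then the phase factors e^{-i(2)α} and e^{-i(2)γ}:
With c≡cos(β/2)=0.834677 and s≡sin(β/2)=0.550740, N=[120·1·120·1]^{1/2}=120.000000
k∈{0,1} keeps every argument non-negative
  k=0: (−1)^0·120.0000/(120)·0.8347^6·0.5507^0 = +0.338151
  k=1: (−1)^1·120.0000/(24)·0.8347^4·0.5507^2 = -0.736100
d^3_{2,2}(1.1665) = +0.338151 -0.736100 = -0.397948
|D^3_{2,2}|² = |d^3_{2,2}(β)|² = (-0.397948)² = 0.158363 (the z-rotation phases have unit modulus)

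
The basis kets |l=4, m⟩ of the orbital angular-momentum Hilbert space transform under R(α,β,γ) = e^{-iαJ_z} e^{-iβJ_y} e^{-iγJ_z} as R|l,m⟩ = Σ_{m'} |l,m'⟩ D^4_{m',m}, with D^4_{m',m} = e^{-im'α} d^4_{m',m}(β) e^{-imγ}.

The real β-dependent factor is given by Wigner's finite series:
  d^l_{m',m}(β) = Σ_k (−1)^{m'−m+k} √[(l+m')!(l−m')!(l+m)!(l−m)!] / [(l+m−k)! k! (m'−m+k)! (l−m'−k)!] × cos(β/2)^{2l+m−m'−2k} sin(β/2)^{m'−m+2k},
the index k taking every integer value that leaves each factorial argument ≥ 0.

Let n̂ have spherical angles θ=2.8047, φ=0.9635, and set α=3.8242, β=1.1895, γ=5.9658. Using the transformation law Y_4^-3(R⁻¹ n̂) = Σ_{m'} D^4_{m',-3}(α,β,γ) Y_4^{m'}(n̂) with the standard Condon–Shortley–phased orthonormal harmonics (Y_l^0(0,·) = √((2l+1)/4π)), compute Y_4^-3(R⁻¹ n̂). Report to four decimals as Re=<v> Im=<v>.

Re=-0.2986 Im=0.2004

Need the full column D^4_{m',-3} for m'=−4..4 at α=3.8242, β=1.1895, γ=5.9658.
cos(β/2)=0.828289, sin(β/2)=0.560302
d^4_{-4,-3}: single k=1 term ⇒ +0.423876;  D = -0.087315+0.414785i
d^4_{-3,-3}: k∈[0..1] ⇒ +0.221541 -0.709630 = -0.488089;  D = +0.223279+0.434025i
d^4_{-2,-3}: k∈[0..1] ⇒ -0.560735 +0.769767 = +0.209032;  D = +0.191452+0.083908i
d^4_{-1,-3}: k∈[0..1] ⇒ +0.804645 -0.613668 = +0.190977;  D = -0.184081+0.050856i
d^4_{0,-3}: k∈[0..1] ⇒ -0.811406 +0.371295 = -0.440111;  D = -0.255233+0.358545i
d^4_{1,-3}: k∈[0..1] ⇒ +0.613668 -0.168487 = +0.445181;  D = +0.028457+0.444271i
d^4_{2,-3}: k∈[0..1] ⇒ -0.352241 +0.053728 = -0.298513;  D = +0.202729+0.219115i
d^4_{3,-3}: k∈[0..1] ⇒ +0.148591 -0.009713 = +0.138878;  D = +0.137487+0.019601i
d^4_{4,-3}: single k=0 term ⇒ -0.040614;  D = +0.034815-0.020916i
Y_4^{m'}(θ=2.8047,φ=0.9635) and Σ D·Y over m':
  (-0.0873+0.4148i)·(-0.0040+0.0035i)  (+0.2233+0.4340i)·(+0.0413+0.0106i)  (+0.1915+0.0839i)·(-0.0667-0.1793i)  (-0.1841+0.0509i)·(-0.2725+0.3921i)  (-0.2552+0.3585i)·(+0.4281+0.0000i)  (+0.0285+0.4443i)·(+0.2725+0.3921i)  (+0.2027+0.2191i)·(-0.0667+0.1793i)  (+0.1375+0.0196i)·(-0.0413+0.0106i)  (+0.0348-0.0209i)·(-0.0040-0.0035i)
Y_4^-3(R⁻¹ n̂) = -0.298613+0.200437i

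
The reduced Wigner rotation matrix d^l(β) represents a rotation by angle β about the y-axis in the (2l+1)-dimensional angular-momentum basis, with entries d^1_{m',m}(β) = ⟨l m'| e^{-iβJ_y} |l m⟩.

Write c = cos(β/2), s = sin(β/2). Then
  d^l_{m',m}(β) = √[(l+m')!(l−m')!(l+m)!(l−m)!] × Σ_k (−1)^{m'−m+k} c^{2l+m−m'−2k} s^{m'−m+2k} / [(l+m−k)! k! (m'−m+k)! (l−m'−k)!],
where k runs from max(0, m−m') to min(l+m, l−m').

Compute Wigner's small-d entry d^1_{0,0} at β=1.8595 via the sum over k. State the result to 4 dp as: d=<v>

d^1_{0,0}(β=1.8595) via Wigner's sum:
Half-angle: c=0.598034, s=0.801470. N=√(1·1·1·1)=1.000000
k: max(0,(0)−(0))=0 … min(1+(0),1−(0))=1
  k=0: (−1)^0·1.0000/(1)·0.5980^2·0.8015^0 = +0.357645
  k=1: (−1)^1·1.0000/(1)·0.5980^0·0.8015^2 = -0.642355
d^1_{0,0}(1.8595) = +0.357645 -0.642355 = -0.284710

d=-0.2847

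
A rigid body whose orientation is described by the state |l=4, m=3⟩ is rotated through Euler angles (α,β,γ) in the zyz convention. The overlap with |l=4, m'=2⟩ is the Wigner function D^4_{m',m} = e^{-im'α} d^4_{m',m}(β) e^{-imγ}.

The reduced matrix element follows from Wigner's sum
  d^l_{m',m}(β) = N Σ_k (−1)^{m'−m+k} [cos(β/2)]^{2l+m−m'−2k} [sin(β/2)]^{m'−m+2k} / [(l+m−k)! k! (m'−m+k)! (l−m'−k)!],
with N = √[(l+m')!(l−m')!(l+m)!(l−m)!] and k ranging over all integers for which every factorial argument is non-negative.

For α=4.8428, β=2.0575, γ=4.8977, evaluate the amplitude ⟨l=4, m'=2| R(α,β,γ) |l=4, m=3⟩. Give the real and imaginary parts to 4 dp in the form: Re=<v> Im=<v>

Re=-0.1652 Im=-0.1552

D^4_{2,3}(4.8428,2.0575,4.8977) = e^{-i·2·4.8428}·d^4_{2,3}(2.0575)·e^{-i·3·4.8977}. Compute d first:
With c≡cos(β/2)=0.515890 and s≡sin(β/2)=0.856655, N=[720·2·5040·1]^{1/2}=2693.993318
k: max(0,(3)−(2))=1 … min(4+(3),4−(2))=2
  k=1: (−1)^0·2693.9933/(720)·0.5159^7·0.8567^1 = +0.031172
  k=2: (−1)^1·2693.9933/(240)·0.5159^5·0.8567^3 = -0.257863
d^4_{2,3}(2.0575) = +0.031172 -0.257863 = -0.226690
Attach z-rotation phases: D = e^{-i(2)(4.8428)}·(-0.226690)·e^{-i(3)(4.8977)} = -0.165241-0.155190i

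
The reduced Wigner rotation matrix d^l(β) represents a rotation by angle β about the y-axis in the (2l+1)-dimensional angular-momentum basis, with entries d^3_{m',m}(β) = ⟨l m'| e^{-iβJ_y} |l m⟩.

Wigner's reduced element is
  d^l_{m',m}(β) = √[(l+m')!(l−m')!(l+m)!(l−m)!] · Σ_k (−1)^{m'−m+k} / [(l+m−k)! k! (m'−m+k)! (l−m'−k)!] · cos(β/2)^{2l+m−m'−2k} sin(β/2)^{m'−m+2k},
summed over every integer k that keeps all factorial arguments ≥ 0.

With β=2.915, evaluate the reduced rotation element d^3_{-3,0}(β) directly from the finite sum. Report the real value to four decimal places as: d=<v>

d=0.0063

d^3_{-3,0}(β=2.915) via Wigner's sum:
c=cos(2.915/2)=0.113054, s=sin(2.915/2)=0.993589; N=√[1·720·6·6]=160.996894
The bounds max(0,m−m')=3 and min(l+m,l−m')=3 give 1 term
  k=3: (−1)^0·160.9969/(36)·0.1131^3·0.9936^3 = +0.006339
d^3_{-3,0}(2.915) = +0.006339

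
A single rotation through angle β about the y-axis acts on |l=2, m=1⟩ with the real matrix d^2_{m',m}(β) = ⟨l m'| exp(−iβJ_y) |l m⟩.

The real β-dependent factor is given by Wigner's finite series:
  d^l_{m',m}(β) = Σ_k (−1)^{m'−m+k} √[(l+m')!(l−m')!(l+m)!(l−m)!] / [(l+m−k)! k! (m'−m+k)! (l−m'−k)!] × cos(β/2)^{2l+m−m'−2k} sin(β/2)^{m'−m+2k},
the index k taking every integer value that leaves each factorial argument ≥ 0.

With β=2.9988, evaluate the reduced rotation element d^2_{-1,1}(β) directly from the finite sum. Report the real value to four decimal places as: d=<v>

d=-0.9747

d^2_{-1,1}(β=2.9988) via Wigner's sum:
Half-angle: c=0.071336, s=0.997452. N=√(1·6·6·1)=6.000000
k: max(0,(1)−(-1))=2 … min(2+(1),2−(-1))=3
  k=2: (−1)^0·6.0000/(2)·0.0713^2·0.9975^2 = +0.015189
  k=3: (−1)^1·6.0000/(6)·0.0713^0·0.9975^4 = -0.989848
d^2_{-1,1}(2.9988) = +0.015189 -0.989848 = -0.974660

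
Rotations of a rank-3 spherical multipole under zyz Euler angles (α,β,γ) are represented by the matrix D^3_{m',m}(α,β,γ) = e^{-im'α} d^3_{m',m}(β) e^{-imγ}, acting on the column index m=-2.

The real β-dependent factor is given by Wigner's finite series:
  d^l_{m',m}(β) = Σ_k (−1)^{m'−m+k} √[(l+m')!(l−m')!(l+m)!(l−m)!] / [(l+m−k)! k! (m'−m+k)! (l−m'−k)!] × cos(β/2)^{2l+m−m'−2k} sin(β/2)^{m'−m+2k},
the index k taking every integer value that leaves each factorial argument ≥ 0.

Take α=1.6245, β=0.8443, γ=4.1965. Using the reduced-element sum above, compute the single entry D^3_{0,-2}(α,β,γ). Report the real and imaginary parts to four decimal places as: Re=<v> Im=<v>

D^3_{0,-2}(1.6245,0.8443,4.1965) = e^{-i·0·1.6245}·d^3_{0,-2}(0.8443)·e^{-i·-2·4.1965}. Compute d first:
With c≡cos(β/2)=0.912210 and s≡sin(β/2)=0.409723, N=[6·6·1·120]^{1/2}=65.726707
k: max(0,(-2)−(0))=0 … min(3+(-2),3−(0))=1
  k=0: (−1)^2·65.7267/(12)·0.9122^4·0.4097^2 = +0.636678
  k=1: (−1)^3·65.7267/(12)·0.9122^2·0.4097^4 = -0.128443
d^3_{0,-2}(0.8443) = +0.636678 -0.128443 = +0.508236
Attach z-rotation phases: D = e^{-i(0)(1.6245)}·(+0.508236)·e^{-i(-2)(4.1965)} = -0.260874+0.436174i

Re=-0.2609 Im=0.4362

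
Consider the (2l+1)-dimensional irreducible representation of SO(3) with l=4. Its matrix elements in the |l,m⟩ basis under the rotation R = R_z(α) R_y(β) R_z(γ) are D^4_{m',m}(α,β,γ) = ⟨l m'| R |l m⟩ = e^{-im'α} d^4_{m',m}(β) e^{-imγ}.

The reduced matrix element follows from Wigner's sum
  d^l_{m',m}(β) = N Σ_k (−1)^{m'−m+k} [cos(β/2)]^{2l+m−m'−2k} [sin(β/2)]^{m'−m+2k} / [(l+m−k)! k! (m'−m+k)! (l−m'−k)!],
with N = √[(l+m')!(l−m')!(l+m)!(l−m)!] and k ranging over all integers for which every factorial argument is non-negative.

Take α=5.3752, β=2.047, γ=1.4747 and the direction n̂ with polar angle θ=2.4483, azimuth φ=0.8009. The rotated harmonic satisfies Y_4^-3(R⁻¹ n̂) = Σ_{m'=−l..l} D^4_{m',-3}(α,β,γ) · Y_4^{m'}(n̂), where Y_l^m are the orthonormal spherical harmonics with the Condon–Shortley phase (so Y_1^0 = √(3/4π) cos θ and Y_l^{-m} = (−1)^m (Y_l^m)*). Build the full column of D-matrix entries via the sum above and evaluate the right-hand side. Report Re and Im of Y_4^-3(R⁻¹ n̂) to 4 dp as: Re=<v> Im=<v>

Re=-0.1962 Im=0.2340

Need the full column D^4_{m',-3} for m'=−4..4 at α=5.3752, β=2.047, γ=1.4747.
cos(β/2)=0.520380, sin(β/2)=0.853935
d^4_{-4,-3}: single k=1 term ⇒ +0.024958;  D = +0.017529+0.017767i
d^4_{-3,-3}: k∈[0..1] ⇒ +0.005377 -0.101361 = -0.095984;  D = +0.012381-0.095182i
d^4_{-2,-3}: k∈[0..1] ⇒ -0.033017 +0.266725 = +0.233708;  D = -0.201235+0.118845i
d^4_{-1,-3}: k∈[0..1] ⇒ +0.114933 -0.515823 = -0.400890;  D = +0.373102+0.146657i
d^4_{0,-3}: k∈[0..1] ⇒ -0.281153 +0.757094 = +0.475941;  D = -0.135316-0.456300i
d^4_{1,-3}: k∈[0..1] ⇒ +0.515823 -0.833412 = -0.317588;  D = -0.184452+0.258534i
d^4_{2,-3}: k∈[0..1] ⇒ -0.718242 +0.644699 = -0.073543;  D = -0.073475+0.003170i
d^4_{3,-3}: k∈[0..1] ⇒ +0.735000 -0.282746 = +0.452254;  D = +0.293395+0.344170i
d^4_{4,-3}: single k=0 term ⇒ -0.487347;  D = +0.097804-0.477432i
Y_4^{m'}(θ=2.4483,φ=0.8009) and Σ D·Y over m':
  (+0.0175+0.0178i)·(-0.0737+0.0046i)  (+0.0124-0.0952i)·(+0.1857+0.1692i)  (-0.2012+0.1188i)·(-0.0133-0.4289i)  (+0.3731+0.1467i)·(-0.1847+0.1905i)  (-0.1353-0.4563i)·(-0.2643+0.0000i)  (-0.1845+0.2585i)·(+0.1847+0.1905i)  (-0.0735+0.0032i)·(-0.0133+0.4289i)  (+0.2934+0.3442i)·(-0.1857+0.1692i)  (+0.0978-0.4774i)·(-0.0737-0.0046i)
Y_4^-3(R⁻¹ n̂) = -0.196235+0.234021i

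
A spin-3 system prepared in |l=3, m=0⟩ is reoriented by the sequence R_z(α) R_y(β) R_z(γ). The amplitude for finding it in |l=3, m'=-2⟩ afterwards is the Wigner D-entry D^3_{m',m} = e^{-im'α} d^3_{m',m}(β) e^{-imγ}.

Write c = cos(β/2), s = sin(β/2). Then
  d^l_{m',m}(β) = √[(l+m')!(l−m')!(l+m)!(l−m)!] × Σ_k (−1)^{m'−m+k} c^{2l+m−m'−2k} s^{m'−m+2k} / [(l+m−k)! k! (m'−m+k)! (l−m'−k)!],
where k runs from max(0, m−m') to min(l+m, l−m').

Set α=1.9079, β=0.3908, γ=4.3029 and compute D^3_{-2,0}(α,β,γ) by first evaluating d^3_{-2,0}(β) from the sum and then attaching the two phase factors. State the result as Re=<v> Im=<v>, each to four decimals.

Re=-0.1435 Im=-0.1147

Split into d^3_{-2,0}(β=0.3908) × two z-phases.
c=cos(0.3908/2)=0.980970, s=sin(0.3908/2)=0.194159; N=√[1·120·6·6]=65.726707
The bounds max(0,m−m')=2 and min(l+m,l−m')=3 give 2 terms
  k=2: (−1)^0·65.7267/(12)·0.9810^4·0.1942^2 = +0.191205
  k=3: (−1)^1·65.7267/(12)·0.9810^2·0.1942^4 = -0.007490
d^3_{-2,0}(0.3908) = +0.191205 -0.007490 = +0.183714
D = (-0.781202-0.624278i)·(+0.183714)·(+1.000000+0.000000i) = -0.143518-0.114689i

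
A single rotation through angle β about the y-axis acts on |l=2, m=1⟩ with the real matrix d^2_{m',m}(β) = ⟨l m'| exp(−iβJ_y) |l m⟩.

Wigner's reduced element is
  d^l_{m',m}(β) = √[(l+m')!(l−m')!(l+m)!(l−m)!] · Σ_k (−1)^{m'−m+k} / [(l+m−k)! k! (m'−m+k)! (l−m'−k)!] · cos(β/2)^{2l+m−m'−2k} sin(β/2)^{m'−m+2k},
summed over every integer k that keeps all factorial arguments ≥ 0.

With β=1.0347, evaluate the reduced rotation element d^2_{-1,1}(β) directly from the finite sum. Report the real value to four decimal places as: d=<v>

d^2_{-1,1}(β=1.0347) via Wigner's sum:
With c≡cos(β/2)=0.869133 and s≡sin(β/2)=0.494579, N=[1·6·6·1]^{1/2}=6.000000
k: max(0,(1)−(-1))=2 … min(2+(1),2−(-1))=3
  k=2: (−1)^0·6.0000/(2)·0.8691^2·0.4946^2 = +0.554325
  k=3: (−1)^1·6.0000/(6)·0.8691^0·0.4946^4 = -0.059833
d^2_{-1,1}(1.0347) = +0.554325 -0.059833 = +0.494492

d=0.4945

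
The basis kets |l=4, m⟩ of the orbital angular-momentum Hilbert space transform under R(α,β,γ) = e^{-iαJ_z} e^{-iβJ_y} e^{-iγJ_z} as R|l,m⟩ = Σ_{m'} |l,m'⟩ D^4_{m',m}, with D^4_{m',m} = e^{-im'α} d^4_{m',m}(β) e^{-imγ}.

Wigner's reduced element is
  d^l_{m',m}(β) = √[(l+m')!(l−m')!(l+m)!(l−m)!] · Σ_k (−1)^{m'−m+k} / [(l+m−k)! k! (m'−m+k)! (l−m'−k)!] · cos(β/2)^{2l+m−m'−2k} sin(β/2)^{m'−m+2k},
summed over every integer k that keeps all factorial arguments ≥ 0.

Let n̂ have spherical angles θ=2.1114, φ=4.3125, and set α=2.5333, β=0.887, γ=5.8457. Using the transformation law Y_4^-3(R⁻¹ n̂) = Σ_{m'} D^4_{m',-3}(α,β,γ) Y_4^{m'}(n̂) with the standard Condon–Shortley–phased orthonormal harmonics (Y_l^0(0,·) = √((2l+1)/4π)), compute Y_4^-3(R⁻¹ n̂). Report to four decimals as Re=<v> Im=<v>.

Re=-0.1284 Im=-0.3825

Need the full column D^4_{m',-3} for m'=−4..4 at α=2.5333, β=0.887, γ=5.8457.
cos(β/2)=0.903255, sin(β/2)=0.429103
d^4_{-4,-3}: single k=1 term ⇒ +0.595362;  D = -0.490013+0.338146i
d^4_{-3,-3}: k∈[0..1] ⇒ +0.443082 -0.699980 = -0.256897;  D = -0.256895-0.001094i
d^4_{-2,-3}: k∈[0..1] ⇒ -0.787589 +0.533242 = -0.254348;  D = +0.208103+0.146239i
d^4_{-1,-3}: k∈[0..1] ⇒ +0.793702 -0.298545 = +0.495157;  D = +0.169766+0.465146i
d^4_{0,-3}: k∈[0..1] ⇒ -0.562086 +0.126854 = -0.435232;  D = -0.111191+0.420789i
d^4_{1,-3}: k∈[0..1] ⇒ +0.298545 -0.040426 = +0.258118;  D = -0.196726+0.167105i
d^4_{2,-3}: k∈[0..1] ⇒ -0.120345 +0.009053 = -0.111291;  D = -0.110780+0.010653i
d^4_{3,-3}: k∈[0..1] ⇒ +0.035653 -0.001149 = +0.034503;  D = -0.030072-0.016917i
d^4_{4,-3}: single k=0 term ⇒ -0.006844;  D = -0.002977-0.006162i
Y_4^{m'}(θ=2.1114,φ=4.3125) and Σ D·Y over m':
  (-0.4900+0.3381i)·(-0.0069+0.2391i)  (-0.2569-0.0011i)·(-0.3784+0.1473i)  (+0.2081+0.1462i)·(-0.1464-0.1506i)  (+0.1698+0.4651i)·(-0.0931+0.2203i)  (-0.1112+0.4208i)·(-0.2635+0.0000i)  (-0.1967+0.1671i)·(+0.0931+0.2203i)  (-0.1108+0.0107i)·(-0.1464+0.1506i)  (-0.0301-0.0169i)·(+0.3784+0.1473i)  (-0.0030-0.0062i)·(-0.0069-0.2391i)
Y_4^-3(R⁻¹ n̂) = -0.128409-0.382517i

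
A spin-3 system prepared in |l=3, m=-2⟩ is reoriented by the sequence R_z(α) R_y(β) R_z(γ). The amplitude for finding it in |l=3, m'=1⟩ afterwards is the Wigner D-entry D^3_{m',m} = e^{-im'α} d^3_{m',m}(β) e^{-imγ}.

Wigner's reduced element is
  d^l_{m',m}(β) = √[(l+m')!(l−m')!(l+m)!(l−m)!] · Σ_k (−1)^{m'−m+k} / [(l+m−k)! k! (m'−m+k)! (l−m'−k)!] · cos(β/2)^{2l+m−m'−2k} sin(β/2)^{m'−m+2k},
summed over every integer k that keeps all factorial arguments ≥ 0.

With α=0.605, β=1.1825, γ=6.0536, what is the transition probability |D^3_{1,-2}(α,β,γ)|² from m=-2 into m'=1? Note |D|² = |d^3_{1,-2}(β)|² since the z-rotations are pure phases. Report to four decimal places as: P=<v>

P=0.2358

D^3_{1,-2}(0.605,1.1825,6.0536) = e^{-i·1·0.605}·d^3_{1,-2}(1.1825)·e^{-i·-2·6.0536}. Compute d first:
Half-angle: c=0.830245, s=0.557399. N=√(24·2·1·120)=75.894664
k: max(0,(-2)−(1))=0 … min(3+(-2),3−(1))=1
  k=0: (−1)^3·75.8947/(12)·0.8302^3·0.5574^3 = -0.626826
  k=1: (−1)^4·75.8947/(24)·0.8302^1·0.5574^5 = +0.141266
d^3_{1,-2}(1.1825) = -0.626826 +0.141266 = -0.485560
|D^3_{1,-2}|² = |d^3_{1,-2}(β)|² = (-0.485560)² = 0.235769 (the z-rotation phases have unit modulus)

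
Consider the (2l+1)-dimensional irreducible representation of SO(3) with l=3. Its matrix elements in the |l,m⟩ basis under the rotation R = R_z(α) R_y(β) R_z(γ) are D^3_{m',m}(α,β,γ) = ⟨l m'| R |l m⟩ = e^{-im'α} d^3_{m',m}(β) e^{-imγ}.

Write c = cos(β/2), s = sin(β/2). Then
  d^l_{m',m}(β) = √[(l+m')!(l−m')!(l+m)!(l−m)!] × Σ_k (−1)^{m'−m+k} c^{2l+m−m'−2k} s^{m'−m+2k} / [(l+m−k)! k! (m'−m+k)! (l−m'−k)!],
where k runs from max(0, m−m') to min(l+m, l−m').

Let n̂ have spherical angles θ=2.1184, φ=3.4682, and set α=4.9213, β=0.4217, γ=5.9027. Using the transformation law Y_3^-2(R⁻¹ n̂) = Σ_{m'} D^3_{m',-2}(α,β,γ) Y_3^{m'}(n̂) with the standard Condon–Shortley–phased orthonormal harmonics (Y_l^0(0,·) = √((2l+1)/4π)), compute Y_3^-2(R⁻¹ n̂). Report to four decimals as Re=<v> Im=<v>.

Need the full column D^3_{m',-2} for m'=−3..3 at α=4.9213, β=0.4217, γ=5.9027.
cos(β/2)=0.977853, sin(β/2)=0.209291
d^3_{-3,-2}: single k=1 term ⇒ +0.458348;  D = +0.061343+0.454224i
d^3_{-2,-2}: k∈[0..1] ⇒ +0.874264 -0.200247 = +0.674016;  D = -0.634721+0.226775i
d^3_{-1,-2}: k∈[0..1] ⇒ -0.591724 +0.054213 = -0.537511;  D = +0.281894+0.457662i
d^3_{0,-2}: k∈[0..1] ⇒ +0.219360 -0.010049 = +0.209311;  D = +0.151576-0.144346i
d^3_{1,-2}: k∈[0..1] ⇒ -0.054213 +0.001242 = -0.052971;  D = -0.043692-0.029950i
d^3_{2,-2}: k∈[0..1] ⇒ +0.009173 -0.000084 = +0.009089;  D = -0.003472+0.008400i
d^3_{3,-2}: single k=0 term ⇒ -0.000962;  D = +0.000946+0.000175i
Y_3^{m'}(θ=2.1184,φ=3.4682) and Σ D·Y over m':
  (+0.0613+0.4542i)·(-0.1447+0.2156i)  (-0.6347+0.2268i)·(-0.3080+0.2357i)  (+0.2819+0.4577i)·(-0.0929+0.0315i)  (+0.1516-0.1443i)·(+0.3195+0.0000i)  (-0.0437-0.0299i)·(+0.0929+0.0315i)  (-0.0035+0.0084i)·(-0.3080-0.2357i)  (+0.0009+0.0002i)·(+0.1447+0.2156i)
Y_3^-2(R⁻¹ n̂) = +0.043126-0.357404i

Re=0.0431 Im=-0.3574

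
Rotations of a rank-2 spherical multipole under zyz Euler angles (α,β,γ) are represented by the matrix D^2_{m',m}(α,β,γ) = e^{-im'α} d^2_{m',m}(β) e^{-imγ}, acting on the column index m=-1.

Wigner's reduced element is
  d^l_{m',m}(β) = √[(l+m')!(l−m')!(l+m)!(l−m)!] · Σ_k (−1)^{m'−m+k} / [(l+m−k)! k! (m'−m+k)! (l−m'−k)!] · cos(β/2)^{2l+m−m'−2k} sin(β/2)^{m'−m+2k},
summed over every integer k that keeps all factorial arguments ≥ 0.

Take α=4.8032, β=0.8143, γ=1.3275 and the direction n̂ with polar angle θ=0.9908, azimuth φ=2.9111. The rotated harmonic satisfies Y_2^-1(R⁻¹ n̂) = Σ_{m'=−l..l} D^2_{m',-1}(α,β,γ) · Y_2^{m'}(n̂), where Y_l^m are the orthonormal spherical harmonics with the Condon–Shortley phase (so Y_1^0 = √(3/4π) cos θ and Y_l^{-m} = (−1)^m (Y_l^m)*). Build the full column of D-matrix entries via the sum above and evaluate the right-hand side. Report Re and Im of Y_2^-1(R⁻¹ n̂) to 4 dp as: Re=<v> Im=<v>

Re=-0.1294 Im=-0.0528

Need the full column D^2_{m',-1} for m'=−2..2 at α=4.8032, β=0.8143, γ=1.3275.
cos(β/2)=0.918253, sin(β/2)=0.395994
d^2_{-2,-1}: single k=1 term ⇒ +0.613205;  D = -0.037795-0.612039i
d^2_{-1,-1}: k∈[0..1] ⇒ +0.710967 -0.396664 = +0.314303;  D = +0.310656-0.047741i
d^2_{0,-1}: k∈[0..1] ⇒ -0.751020 +0.139670 = -0.611350;  D = -0.147276-0.593345i
d^2_{1,-1}: k∈[0..1] ⇒ +0.396664 -0.024590 = +0.372075;  D = -0.351500+0.122013i
d^2_{2,-1}: single k=0 term ⇒ -0.114040;  D = +0.047013+0.103899i
Y_2^{m'}(θ=0.9908,φ=2.9111) and Σ D·Y over m':
  (-0.0378-0.6120i)·(+0.2421+0.1202i)  (+0.3107-0.0477i)·(-0.3448-0.0809i)  (-0.1473-0.5933i)·(-0.0312+0.0000i)  (-0.3515+0.1220i)·(+0.3448-0.0809i)  (+0.0470+0.1039i)·(+0.2421-0.1202i)
Y_2^-1(R⁻¹ n̂) = -0.129381-0.052832i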